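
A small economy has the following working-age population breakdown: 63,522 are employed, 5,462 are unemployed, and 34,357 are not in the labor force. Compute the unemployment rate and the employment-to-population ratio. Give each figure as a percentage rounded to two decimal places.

Unemployment rate ≈ 7.92%; employment-population ratio ≈ 61.47%.

Labor force = employed + unemployed = 63,522 + 5,462 = 68,984.
Working-age population = 68,984 + 34,357 = 103,341.
Unemployment rate = 5,462 / 68,984 = 7.92%.
Employment-population ratio = 63,522 / 103,341 = 61.47%.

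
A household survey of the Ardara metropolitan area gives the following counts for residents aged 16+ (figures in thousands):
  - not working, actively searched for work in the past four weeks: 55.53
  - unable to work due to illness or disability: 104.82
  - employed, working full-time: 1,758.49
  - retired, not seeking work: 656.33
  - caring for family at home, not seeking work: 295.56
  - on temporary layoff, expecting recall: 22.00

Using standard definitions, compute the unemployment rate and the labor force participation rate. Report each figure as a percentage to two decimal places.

Unemployment rate ≈ 4.22%; labor force participation rate ≈ 63.47%.

Employed = 1,758.49 thousand.
Unemployed = 55.53 + 22.00 = 77.53 thousand (jobless and actively searching, or on temporary layoff).
Labor force = 1,758.49 + 77.53 = 1,836.02 thousand.
Not in labor force = 104.82 + 656.33 + 295.56 = 1,056.71 thousand (those not working and not actively searching are outside the labor force).
Civilian working-age population = 1,836.02 + 1,056.71 = 2,892.73 thousand.
Unemployment rate = 77.53 / 1,836.02 = 4.22%.
Labor force participation rate = 1,836.02 / 2,892.73 = 63.47%.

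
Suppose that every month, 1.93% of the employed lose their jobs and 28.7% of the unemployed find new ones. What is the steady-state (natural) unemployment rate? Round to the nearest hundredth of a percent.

Steady-state unemployment rate ≈ 6.30%.

At steady state the flows balance: s·E = f·U, so U/(E+U) = s/(s+f).
u* = 1.93 / (1.93 + 28.7) = 1.93 / 30.63 = 6.30%.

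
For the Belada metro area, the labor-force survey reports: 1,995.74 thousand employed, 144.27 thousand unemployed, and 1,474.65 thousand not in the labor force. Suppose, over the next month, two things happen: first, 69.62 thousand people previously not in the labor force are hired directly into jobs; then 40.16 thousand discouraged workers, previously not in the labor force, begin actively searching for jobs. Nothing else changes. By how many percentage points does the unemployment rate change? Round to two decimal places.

Initially, labor force = 1,995.74 + 144.27 = 2,140.01 thousand, so u = 144.27/2,140.01 = 6.74%.
After the first change, employed and labor force both rise by 69.62; unemployed unchanged → E = 2,065.36, U = 144.27, labor force = 2,209.63 thousand.
After the second change, unemployed and labor force both rise by 40.16 → E = 2,065.36, U = 184.43, labor force = 2,249.79 thousand.
New unemployment rate = 184.43 / 2,249.79 = 8.20%.
Change = 8.20% − 6.74% = +1.46 percentage points.

The unemployment rate changes by +1.46 percentage points.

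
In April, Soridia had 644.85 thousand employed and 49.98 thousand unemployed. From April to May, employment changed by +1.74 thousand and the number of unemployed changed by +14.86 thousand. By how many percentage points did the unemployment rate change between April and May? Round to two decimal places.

The unemployment rate changed by +1.92 percentage points.

April: labor force = 644.85 + 49.98 = 694.83; u = 49.98/694.83 = 7.19%.
May: labor force = 646.59 + 64.84 = 711.43; u = 64.84/711.43 = 9.11%.
Change = 9.11% − 7.19% = +1.92 pp.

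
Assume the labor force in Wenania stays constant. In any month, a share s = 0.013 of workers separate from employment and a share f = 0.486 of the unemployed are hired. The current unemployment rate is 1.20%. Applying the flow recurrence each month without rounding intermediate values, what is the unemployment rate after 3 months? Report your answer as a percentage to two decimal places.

With a fixed labor force, u_{t+1} = u_t + s·(1−u_t) − f·u_t = u_t·(1−s−f) + s.
Here 1−s−f = 0.501 and s = 0.013.
u_1 = 0.012000 × 0.501 + 0.013 = 0.019012.
u_2 = 0.019012 × 0.501 + 0.013 = 0.022525.
u_3 = 0.022525 × 0.501 + 0.013 = 0.024285.

Unemployment rate after three months ≈ 2.43%.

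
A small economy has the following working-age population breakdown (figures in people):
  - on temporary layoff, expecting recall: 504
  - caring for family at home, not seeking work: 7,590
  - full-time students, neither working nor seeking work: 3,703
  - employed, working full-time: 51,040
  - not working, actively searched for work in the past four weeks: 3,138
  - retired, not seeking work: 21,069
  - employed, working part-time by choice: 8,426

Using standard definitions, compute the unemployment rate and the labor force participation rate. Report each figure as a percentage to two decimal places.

Employed = 51,040 + 8,426 = 59,466.
Unemployed = 504 + 3,138 = 3,642 (jobless and actively searching, or on temporary layoff).
Labor force = 59,466 + 3,642 = 63,108.
Not in labor force = 7,590 + 3,703 + 21,069 = 32,362 (those not working and not actively searching are outside the labor force).
Civilian working-age population = 63,108 + 32,362 = 95,470.
Unemployment rate = 3,642 / 63,108 = 5.77%.
Labor force participation rate = 63,108 / 95,470 = 66.10%.

Unemployment rate ≈ 5.77%; labor force participation rate ≈ 66.10%.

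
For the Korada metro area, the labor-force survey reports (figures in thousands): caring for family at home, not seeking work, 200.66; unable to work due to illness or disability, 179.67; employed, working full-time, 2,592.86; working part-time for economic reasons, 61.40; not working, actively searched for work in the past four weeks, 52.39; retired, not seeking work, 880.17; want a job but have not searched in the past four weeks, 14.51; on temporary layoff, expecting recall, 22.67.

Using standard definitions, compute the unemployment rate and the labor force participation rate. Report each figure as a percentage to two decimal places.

Employed = 2,592.86 + 61.40 = 2,654.26 thousand (anyone who worked, including part-time for economic reasons, counts as employed).
Unemployed = 52.39 + 22.67 = 75.06 thousand (jobless and actively searching, or on temporary layoff).
Labor force = 2,654.26 + 75.06 = 2,729.32 thousand.
Not in labor force = 200.66 + 179.67 + 880.17 + 14.51 = 1,275.01 thousand (those not working and not actively searching are outside the labor force — including those who want a job but have given up searching).
Civilian working-age population = 2,729.32 + 1,275.01 = 4,004.33 thousand.
Unemployment rate = 75.06 / 2,729.32 = 2.75%.
Labor force participation rate = 2,729.32 / 4,004.33 = 68.16%.

Unemployment rate ≈ 2.75%; labor force participation rate ≈ 68.16%.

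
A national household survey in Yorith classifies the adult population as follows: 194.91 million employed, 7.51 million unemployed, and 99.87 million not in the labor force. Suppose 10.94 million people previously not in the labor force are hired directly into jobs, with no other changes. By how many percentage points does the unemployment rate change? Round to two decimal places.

Initially, labor force = 194.91 + 7.51 = 202.42 million, so u = 7.51/202.42 = 3.71%.
After the change, employed and labor force both rise by 10.94; unemployed unchanged → E = 205.85, U = 7.51, labor force = 213.36 million.
New unemployment rate = 7.51 / 213.36 = 3.52%.
Change = 3.52% − 3.71% = −0.19 percentage points.

The unemployment rate changes by −0.19 percentage points.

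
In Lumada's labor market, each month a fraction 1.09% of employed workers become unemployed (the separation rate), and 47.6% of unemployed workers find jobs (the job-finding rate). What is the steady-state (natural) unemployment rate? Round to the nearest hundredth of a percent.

Steady-state unemployment rate ≈ 2.24%.

At steady state the flows balance: s·E = f·U, so U/(E+U) = s/(s+f).
u* = 1.09 / (1.09 + 47.6) = 1.09 / 48.69 = 2.24%.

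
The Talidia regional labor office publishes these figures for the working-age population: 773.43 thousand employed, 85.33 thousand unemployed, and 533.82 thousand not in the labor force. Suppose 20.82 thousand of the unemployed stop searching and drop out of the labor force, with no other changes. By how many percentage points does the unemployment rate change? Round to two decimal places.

Initially, labor force = 773.43 + 85.33 = 858.76 thousand, so u = 85.33/858.76 = 9.94%.
After the change, unemployed and labor force both fall by 20.82 → E = 773.43, U = 64.51, labor force = 837.94 thousand.
New unemployment rate = 64.51 / 837.94 = 7.70%.
Change = 7.70% − 9.94% = −2.24 percentage points.

The unemployment rate changes by −2.24 percentage points.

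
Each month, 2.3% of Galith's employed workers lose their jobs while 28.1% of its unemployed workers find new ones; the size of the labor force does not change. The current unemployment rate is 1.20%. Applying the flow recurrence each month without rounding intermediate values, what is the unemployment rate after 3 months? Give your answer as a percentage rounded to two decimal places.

With a fixed labor force, u_{t+1} = u_t + s·(1−u_t) − f·u_t = u_t·(1−s−f) + s.
Here 1−s−f = 0.696 and s = 0.023.
u_1 = 0.012000 × 0.696 + 0.023 = 0.031352.
u_2 = 0.031352 × 0.696 + 0.023 = 0.044821.
u_3 = 0.044821 × 0.696 + 0.023 = 0.054195.

Unemployment rate after three months ≈ 5.42%.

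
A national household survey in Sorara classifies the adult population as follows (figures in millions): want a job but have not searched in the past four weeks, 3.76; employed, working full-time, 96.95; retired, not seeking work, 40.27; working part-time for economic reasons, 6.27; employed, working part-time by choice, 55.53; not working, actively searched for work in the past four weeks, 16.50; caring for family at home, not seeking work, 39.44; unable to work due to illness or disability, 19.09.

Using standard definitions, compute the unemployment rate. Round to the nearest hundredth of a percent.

Unemployment rate ≈ 9.42%.

Employed = 96.95 + 6.27 + 55.53 = 158.75 million (anyone who worked, including part-time for economic reasons, counts as employed).
Unemployed = 16.50 million.
Labor force = 158.75 + 16.50 = 175.25 million.
Unemployment rate = 16.50 / 175.25 = 9.42%.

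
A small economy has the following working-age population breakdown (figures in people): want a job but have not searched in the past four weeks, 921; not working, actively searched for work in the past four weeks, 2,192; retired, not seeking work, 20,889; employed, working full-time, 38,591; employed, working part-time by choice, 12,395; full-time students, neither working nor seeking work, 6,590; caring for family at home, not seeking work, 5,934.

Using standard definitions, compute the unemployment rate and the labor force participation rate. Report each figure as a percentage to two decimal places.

Unemployment rate ≈ 4.12%; labor force participation rate ≈ 60.77%.

Employed = 38,591 + 12,395 = 50,986.
Unemployed = 2,192.
Labor force = 50,986 + 2,192 = 53,178.
Not in labor force = 921 + 20,889 + 6,590 + 5,934 = 34,334 (those not working and not actively searching are outside the labor force — including those who want a job but have given up searching).
Civilian working-age population = 53,178 + 34,334 = 87,512.
Unemployment rate = 2,192 / 53,178 = 4.12%.
Labor force participation rate = 53,178 / 87,512 = 60.77%.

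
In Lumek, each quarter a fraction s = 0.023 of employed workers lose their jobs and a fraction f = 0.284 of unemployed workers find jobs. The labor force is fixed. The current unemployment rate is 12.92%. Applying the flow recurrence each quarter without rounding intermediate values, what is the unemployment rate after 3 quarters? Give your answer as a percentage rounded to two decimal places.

With a fixed labor force, u_{t+1} = u_t + s·(1−u_t) − f·u_t = u_t·(1−s−f) + s.
Here 1−s−f = 0.693 and s = 0.023.
u_1 = 0.129200 × 0.693 + 0.023 = 0.112536.
u_2 = 0.112536 × 0.693 + 0.023 = 0.100987.
u_3 = 0.100987 × 0.693 + 0.023 = 0.092984.

Unemployment rate after three quarters ≈ 9.30%.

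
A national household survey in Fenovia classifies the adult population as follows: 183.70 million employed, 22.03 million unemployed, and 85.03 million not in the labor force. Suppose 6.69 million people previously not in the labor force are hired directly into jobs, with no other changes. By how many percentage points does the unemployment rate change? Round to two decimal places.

The unemployment rate changes by −0.34 percentage points.

Initially, labor force = 183.70 + 22.03 = 205.73 million, so u = 22.03/205.73 = 10.71%.
After the change, employed and labor force both rise by 6.69; unemployed unchanged → E = 190.39, U = 22.03, labor force = 212.42 million.
New unemployment rate = 22.03 / 212.42 = 10.37%.
Change = 10.37% − 10.71% = −0.34 percentage points.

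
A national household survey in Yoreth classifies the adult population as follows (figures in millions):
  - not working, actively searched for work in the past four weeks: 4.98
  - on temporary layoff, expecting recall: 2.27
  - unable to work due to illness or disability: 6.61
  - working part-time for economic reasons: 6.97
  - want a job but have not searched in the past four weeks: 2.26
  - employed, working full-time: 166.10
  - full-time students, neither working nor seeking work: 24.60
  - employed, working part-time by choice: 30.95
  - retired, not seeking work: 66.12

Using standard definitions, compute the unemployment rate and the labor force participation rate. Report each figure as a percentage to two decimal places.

Employed = 6.97 + 166.10 + 30.95 = 204.02 million (anyone who worked, including part-time for economic reasons, counts as employed).
Unemployed = 4.98 + 2.27 = 7.25 million (jobless and actively searching, or on temporary layoff).
Labor force = 204.02 + 7.25 = 211.27 million.
Not in labor force = 6.61 + 2.26 + 24.60 + 66.12 = 99.59 million (those not working and not actively searching are outside the labor force — including those who want a job but have given up searching).
Civilian working-age population = 211.27 + 99.59 = 310.86 million.
Unemployment rate = 7.25 / 211.27 = 3.43%.
Labor force participation rate = 211.27 / 310.86 = 67.96%.

Unemployment rate ≈ 3.43%; labor force participation rate ≈ 67.96%.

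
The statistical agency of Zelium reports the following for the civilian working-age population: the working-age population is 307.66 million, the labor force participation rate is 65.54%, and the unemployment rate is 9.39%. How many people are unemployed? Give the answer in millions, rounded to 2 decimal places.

Labor force = 0.6554 × 307.66 = 201.64 million.
Unemployed = 0.0939 × 201.64 ≈ 18.93 million.

About 18.93 million are unemployed.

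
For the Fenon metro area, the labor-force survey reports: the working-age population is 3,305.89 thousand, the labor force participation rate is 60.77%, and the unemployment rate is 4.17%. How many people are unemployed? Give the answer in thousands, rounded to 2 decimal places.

About 83.77 thousand are unemployed.

Labor force = 0.6077 × 3,305.89 = 2,008.99 thousand.
Unemployed = 0.0417 × 2,008.99 ≈ 83.77 thousand.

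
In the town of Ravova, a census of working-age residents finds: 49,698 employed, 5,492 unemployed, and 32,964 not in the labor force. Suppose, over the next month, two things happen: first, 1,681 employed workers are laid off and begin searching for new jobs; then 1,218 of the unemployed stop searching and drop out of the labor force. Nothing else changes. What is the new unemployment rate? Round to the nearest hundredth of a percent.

New unemployment rate ≈ 11.03%.

Initially, labor force = 49,698 + 5,492 = 55,190, so u = 5,492/55,190 = 9.95%.
After the first change, employed falls and unemployed rises by 1,681; labor force unchanged → E = 48,017, U = 7,173, labor force = 55,190.
After the second change, unemployed and labor force both fall by 1,218 → E = 48,017, U = 5,955, labor force = 53,972.
New unemployment rate = 5,955 / 53,972 = 11.03%.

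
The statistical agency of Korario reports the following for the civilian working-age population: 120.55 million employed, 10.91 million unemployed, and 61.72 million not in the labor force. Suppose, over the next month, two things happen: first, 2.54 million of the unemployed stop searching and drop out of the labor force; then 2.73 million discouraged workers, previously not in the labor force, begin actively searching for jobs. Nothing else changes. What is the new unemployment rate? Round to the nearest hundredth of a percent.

Initially, labor force = 120.55 + 10.91 = 131.46 million, so u = 10.91/131.46 = 8.30%.
After the first change, unemployed and labor force both fall by 2.54 → E = 120.55, U = 8.37, labor force = 128.92 million.
After the second change, unemployed and labor force both rise by 2.73 → E = 120.55, U = 11.10, labor force = 131.65 million.
New unemployment rate = 11.10 / 131.65 = 8.43%.

New unemployment rate ≈ 8.43%.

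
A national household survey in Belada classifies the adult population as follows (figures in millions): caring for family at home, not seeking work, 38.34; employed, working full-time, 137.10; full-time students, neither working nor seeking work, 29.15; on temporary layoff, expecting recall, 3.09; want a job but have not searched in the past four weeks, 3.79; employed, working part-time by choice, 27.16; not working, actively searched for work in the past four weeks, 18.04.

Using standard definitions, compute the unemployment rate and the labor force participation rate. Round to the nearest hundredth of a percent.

Employed = 137.10 + 27.16 = 164.26 million.
Unemployed = 3.09 + 18.04 = 21.13 million (jobless and actively searching, or on temporary layoff).
Labor force = 164.26 + 21.13 = 185.39 million.
Not in labor force = 38.34 + 29.15 + 3.79 = 71.28 million (those not working and not actively searching are outside the labor force — including those who want a job but have given up searching).
Civilian working-age population = 185.39 + 71.28 = 256.67 million.
Unemployment rate = 21.13 / 185.39 = 11.40%.
Labor force participation rate = 185.39 / 256.67 = 72.23%.

Unemployment rate ≈ 11.40%; labor force participation rate ≈ 72.23%.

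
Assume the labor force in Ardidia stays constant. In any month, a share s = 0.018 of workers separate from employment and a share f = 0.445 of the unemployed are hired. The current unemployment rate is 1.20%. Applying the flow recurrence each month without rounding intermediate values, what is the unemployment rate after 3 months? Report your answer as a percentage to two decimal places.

With a fixed labor force, u_{t+1} = u_t + s·(1−u_t) − f·u_t = u_t·(1−s−f) + s.
Here 1−s−f = 0.537 and s = 0.018.
u_1 = 0.012000 × 0.537 + 0.018 = 0.024444.
u_2 = 0.024444 × 0.537 + 0.018 = 0.031126.
u_3 = 0.031126 × 0.537 + 0.018 = 0.034715.

Unemployment rate after three months ≈ 3.47%.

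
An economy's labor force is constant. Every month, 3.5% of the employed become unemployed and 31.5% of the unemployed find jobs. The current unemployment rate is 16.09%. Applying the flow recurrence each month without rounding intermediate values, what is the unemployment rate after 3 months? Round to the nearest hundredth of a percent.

Unemployment rate after three months ≈ 11.67%.

With a fixed labor force, u_{t+1} = u_t + s·(1−u_t) − f·u_t = u_t·(1−s−f) + s.
Here 1−s−f = 0.650 and s = 0.035.
u_1 = 0.160900 × 0.650 + 0.035 = 0.139585.
u_2 = 0.139585 × 0.650 + 0.035 = 0.125730.
u_3 = 0.125730 × 0.650 + 0.035 = 0.116725.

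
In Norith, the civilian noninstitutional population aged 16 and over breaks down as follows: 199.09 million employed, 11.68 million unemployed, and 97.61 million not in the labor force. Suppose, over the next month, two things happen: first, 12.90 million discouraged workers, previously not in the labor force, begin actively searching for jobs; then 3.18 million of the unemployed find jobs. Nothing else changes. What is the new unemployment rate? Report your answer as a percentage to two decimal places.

Initially, labor force = 199.09 + 11.68 = 210.77 million, so u = 11.68/210.77 = 5.54%.
After the first change, unemployed and labor force both rise by 12.90 → E = 199.09, U = 24.58, labor force = 223.67 million.
After the second change, unemployed falls and employed rises by 3.18; labor force unchanged → E = 202.27, U = 21.40, labor force = 223.67 million.
New unemployment rate = 21.40 / 223.67 = 9.57%.

New unemployment rate ≈ 9.57%.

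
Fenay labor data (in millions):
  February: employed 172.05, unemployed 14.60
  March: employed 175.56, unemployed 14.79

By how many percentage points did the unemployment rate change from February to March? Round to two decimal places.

February: labor force = 172.05 + 14.60 = 186.65; u = 14.60/186.65 = 7.82%.
March: labor force = 175.56 + 14.79 = 190.35; u = 14.79/190.35 = 7.77%.
Change = 7.77% − 7.82% = −0.05 pp.

The unemployment rate changed by −0.05 percentage points.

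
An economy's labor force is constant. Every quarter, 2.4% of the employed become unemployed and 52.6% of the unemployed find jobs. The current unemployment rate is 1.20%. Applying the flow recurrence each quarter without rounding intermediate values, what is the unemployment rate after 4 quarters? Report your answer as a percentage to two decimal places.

Unemployment rate after four quarters ≈ 4.23%.

With a fixed labor force, u_{t+1} = u_t + s·(1−u_t) − f·u_t = u_t·(1−s−f) + s.
Here 1−s−f = 0.450 and s = 0.024.
u_1 = 0.012000 × 0.450 + 0.024 = 0.029400.
u_2 = 0.029400 × 0.450 + 0.024 = 0.037230.
u_3 = 0.037230 × 0.450 + 0.024 = 0.040753.
u_4 = 0.040753 × 0.450 + 0.024 = 0.042339.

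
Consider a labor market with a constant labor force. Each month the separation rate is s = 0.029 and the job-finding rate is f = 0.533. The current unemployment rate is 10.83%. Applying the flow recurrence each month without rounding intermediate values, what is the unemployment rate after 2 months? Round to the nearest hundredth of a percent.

With a fixed labor force, u_{t+1} = u_t + s·(1−u_t) − f·u_t = u_t·(1−s−f) + s.
Here 1−s−f = 0.438 and s = 0.029.
u_1 = 0.108300 × 0.438 + 0.029 = 0.076435.
u_2 = 0.076435 × 0.438 + 0.029 = 0.062479.

Unemployment rate after two months ≈ 6.25%.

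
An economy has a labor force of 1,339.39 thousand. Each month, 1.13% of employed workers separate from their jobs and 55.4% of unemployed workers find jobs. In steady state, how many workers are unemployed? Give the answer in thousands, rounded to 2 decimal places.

Steady-state unemployment rate u* = s/(s+f) = 1.13/(1.13+55.4) = 0.019989.
Unemployed = u* × labor force = 0.019989 × 1,339.39 ≈ 26.77 thousand.

About 26.77 thousand are unemployed in steady state.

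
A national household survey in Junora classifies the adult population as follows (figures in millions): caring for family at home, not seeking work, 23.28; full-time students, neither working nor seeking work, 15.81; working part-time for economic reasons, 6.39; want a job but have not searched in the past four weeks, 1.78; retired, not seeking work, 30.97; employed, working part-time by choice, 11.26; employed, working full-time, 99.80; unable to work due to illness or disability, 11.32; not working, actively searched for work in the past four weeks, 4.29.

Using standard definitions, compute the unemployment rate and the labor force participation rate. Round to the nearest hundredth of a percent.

Unemployment rate ≈ 3.52%; labor force participation rate ≈ 59.41%.

Employed = 6.39 + 11.26 + 99.80 = 117.45 million (anyone who worked, including part-time for economic reasons, counts as employed).
Unemployed = 4.29 million.
Labor force = 117.45 + 4.29 = 121.74 million.
Not in labor force = 23.28 + 15.81 + 1.78 + 30.97 + 11.32 = 83.16 million (those not working and not actively searching are outside the labor force — including those who want a job but have given up searching).
Civilian working-age population = 121.74 + 83.16 = 204.90 million.
Unemployment rate = 4.29 / 121.74 = 3.52%.
Labor force participation rate = 121.74 / 204.90 = 59.41%.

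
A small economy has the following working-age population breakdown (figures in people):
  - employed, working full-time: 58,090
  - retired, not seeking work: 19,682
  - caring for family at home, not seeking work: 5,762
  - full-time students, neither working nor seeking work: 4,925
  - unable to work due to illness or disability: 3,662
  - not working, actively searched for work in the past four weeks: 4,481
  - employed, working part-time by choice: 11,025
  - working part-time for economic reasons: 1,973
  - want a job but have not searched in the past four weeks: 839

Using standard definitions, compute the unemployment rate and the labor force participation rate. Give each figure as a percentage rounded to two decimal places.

Unemployment rate ≈ 5.93%; labor force participation rate ≈ 68.43%.

Employed = 58,090 + 11,025 + 1,973 = 71,088 (anyone who worked, including part-time for economic reasons, counts as employed).
Unemployed = 4,481.
Labor force = 71,088 + 4,481 = 75,569.
Not in labor force = 19,682 + 5,762 + 4,925 + 3,662 + 839 = 34,870 (those not working and not actively searching are outside the labor force — including those who want a job but have given up searching).
Civilian working-age population = 75,569 + 34,870 = 110,439.
Unemployment rate = 4,481 / 75,569 = 5.93%.
Labor force participation rate = 75,569 / 110,439 = 68.43%.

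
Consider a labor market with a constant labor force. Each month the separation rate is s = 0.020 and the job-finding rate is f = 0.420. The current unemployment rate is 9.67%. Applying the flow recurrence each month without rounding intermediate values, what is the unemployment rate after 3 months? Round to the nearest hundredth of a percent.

Unemployment rate after three months ≈ 5.45%.

With a fixed labor force, u_{t+1} = u_t + s·(1−u_t) − f·u_t = u_t·(1−s−f) + s.
Here 1−s−f = 0.560 and s = 0.020.
u_1 = 0.096700 × 0.560 + 0.020 = 0.074152.
u_2 = 0.074152 × 0.560 + 0.020 = 0.061525.
u_3 = 0.061525 × 0.560 + 0.020 = 0.054454.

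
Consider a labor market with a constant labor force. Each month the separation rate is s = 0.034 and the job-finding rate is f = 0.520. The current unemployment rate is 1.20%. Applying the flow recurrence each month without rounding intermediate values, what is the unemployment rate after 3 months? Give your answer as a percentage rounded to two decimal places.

Unemployment rate after three months ≈ 5.70%.

With a fixed labor force, u_{t+1} = u_t + s·(1−u_t) − f·u_t = u_t·(1−s−f) + s.
Here 1−s−f = 0.446 and s = 0.034.
u_1 = 0.012000 × 0.446 + 0.034 = 0.039352.
u_2 = 0.039352 × 0.446 + 0.034 = 0.051551.
u_3 = 0.051551 × 0.446 + 0.034 = 0.056992.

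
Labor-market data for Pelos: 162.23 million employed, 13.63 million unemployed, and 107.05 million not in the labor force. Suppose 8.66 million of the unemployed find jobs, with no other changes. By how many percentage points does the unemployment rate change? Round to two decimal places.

The unemployment rate changes by −4.92 percentage points.

Initially, labor force = 162.23 + 13.63 = 175.86 million, so u = 13.63/175.86 = 7.75%.
After the change, unemployed falls and employed rises by 8.66; labor force unchanged → E = 170.89, U = 4.97, labor force = 175.86 million.
New unemployment rate = 4.97 / 175.86 = 2.83%.
Change = 2.83% − 7.75% = −4.92 percentage points.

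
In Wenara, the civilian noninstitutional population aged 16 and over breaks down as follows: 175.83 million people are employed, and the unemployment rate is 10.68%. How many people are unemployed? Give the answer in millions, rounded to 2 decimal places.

About 21.02 million are unemployed.

Let U be the number unemployed. The labor force is E + U, and U/(E+U) = 0.1068.
So U = 0.1068 × 175.83 / (1 − 0.1068) = 18.7786 / 0.8932 ≈ 21.02 million.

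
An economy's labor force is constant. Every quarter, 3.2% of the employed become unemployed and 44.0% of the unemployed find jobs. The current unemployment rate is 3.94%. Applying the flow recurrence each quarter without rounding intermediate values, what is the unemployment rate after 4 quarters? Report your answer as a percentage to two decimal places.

Unemployment rate after four quarters ≈ 6.56%.

With a fixed labor force, u_{t+1} = u_t + s·(1−u_t) − f·u_t = u_t·(1−s−f) + s.
Here 1−s−f = 0.528 and s = 0.032.
u_1 = 0.039400 × 0.528 + 0.032 = 0.052803.
u_2 = 0.052803 × 0.528 + 0.032 = 0.059880.
u_3 = 0.059880 × 0.528 + 0.032 = 0.063617.
u_4 = 0.063617 × 0.528 + 0.032 = 0.065590.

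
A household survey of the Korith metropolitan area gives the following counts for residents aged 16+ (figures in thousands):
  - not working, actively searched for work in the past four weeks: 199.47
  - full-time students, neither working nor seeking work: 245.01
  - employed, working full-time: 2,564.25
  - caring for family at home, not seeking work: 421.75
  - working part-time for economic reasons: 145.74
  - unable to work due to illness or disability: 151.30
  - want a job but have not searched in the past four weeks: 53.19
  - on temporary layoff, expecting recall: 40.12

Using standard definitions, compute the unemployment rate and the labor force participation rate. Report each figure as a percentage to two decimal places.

Employed = 2,564.25 + 145.74 = 2,709.99 thousand (anyone who worked, including part-time for economic reasons, counts as employed).
Unemployed = 199.47 + 40.12 = 239.59 thousand (jobless and actively searching, or on temporary layoff).
Labor force = 2,709.99 + 239.59 = 2,949.58 thousand.
Not in labor force = 245.01 + 421.75 + 151.30 + 53.19 = 871.25 thousand (those not working and not actively searching are outside the labor force — including those who want a job but have given up searching).
Civilian working-age population = 2,949.58 + 871.25 = 3,820.83 thousand.
Unemployment rate = 239.59 / 2,949.58 = 8.12%.
Labor force participation rate = 2,949.58 / 3,820.83 = 77.20%.

Unemployment rate ≈ 8.12%; labor force participation rate ≈ 77.20%.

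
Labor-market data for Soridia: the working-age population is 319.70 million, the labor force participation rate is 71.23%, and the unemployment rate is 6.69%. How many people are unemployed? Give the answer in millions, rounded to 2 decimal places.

Labor force = 0.7123 × 319.70 = 227.72 million.
Unemployed = 0.0669 × 227.72 ≈ 15.23 million.

About 15.23 million are unemployed.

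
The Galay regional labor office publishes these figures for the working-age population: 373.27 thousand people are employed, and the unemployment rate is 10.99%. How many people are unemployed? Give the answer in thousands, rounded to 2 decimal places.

Let U be the number unemployed. The labor force is E + U, and U/(E+U) = 0.1099.
So U = 0.1099 × 373.27 / (1 − 0.1099) = 41.0224 / 0.8901 ≈ 46.09 thousand.

About 46.09 thousand are unemployed.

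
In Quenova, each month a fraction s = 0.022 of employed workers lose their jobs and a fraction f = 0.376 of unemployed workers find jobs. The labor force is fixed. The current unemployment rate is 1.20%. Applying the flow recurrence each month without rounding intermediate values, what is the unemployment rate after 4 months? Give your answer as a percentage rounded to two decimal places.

With a fixed labor force, u_{t+1} = u_t + s·(1−u_t) − f·u_t = u_t·(1−s−f) + s.
Here 1−s−f = 0.602 and s = 0.022.
u_1 = 0.012000 × 0.602 + 0.022 = 0.029224.
u_2 = 0.029224 × 0.602 + 0.022 = 0.039593.
u_3 = 0.039593 × 0.602 + 0.022 = 0.045835.
u_4 = 0.045835 × 0.602 + 0.022 = 0.049593.

Unemployment rate after four months ≈ 4.96%.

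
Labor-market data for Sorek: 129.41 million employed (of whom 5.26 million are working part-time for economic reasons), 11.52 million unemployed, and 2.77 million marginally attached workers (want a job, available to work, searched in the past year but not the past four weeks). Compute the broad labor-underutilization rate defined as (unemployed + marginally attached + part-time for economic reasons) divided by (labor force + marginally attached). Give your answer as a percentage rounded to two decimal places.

Broad underutilization rate ≈ 13.60%.

Labor force = 129.41 + 11.52 = 140.93 million.
Numerator = 11.52 + 2.77 + 5.26 = 19.55 million.
Denominator = 140.93 + 2.77 = 143.70 million.
Broad rate = 19.55 / 143.70 = 13.60%.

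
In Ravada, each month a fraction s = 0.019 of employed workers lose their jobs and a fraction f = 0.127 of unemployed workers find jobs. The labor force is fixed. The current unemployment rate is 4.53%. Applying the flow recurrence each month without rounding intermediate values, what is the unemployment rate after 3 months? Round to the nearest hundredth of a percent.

With a fixed labor force, u_{t+1} = u_t + s·(1−u_t) − f·u_t = u_t·(1−s−f) + s.
Here 1−s−f = 0.854 and s = 0.019.
u_1 = 0.045300 × 0.854 + 0.019 = 0.057686.
u_2 = 0.057686 × 0.854 + 0.019 = 0.068264.
u_3 = 0.068264 × 0.854 + 0.019 = 0.077297.

Unemployment rate after three months ≈ 7.73%.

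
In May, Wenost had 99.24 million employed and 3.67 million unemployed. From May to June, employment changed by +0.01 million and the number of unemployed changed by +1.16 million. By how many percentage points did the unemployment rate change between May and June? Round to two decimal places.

The unemployment rate changed by +1.07 percentage points.

May: labor force = 99.24 + 3.67 = 102.91; u = 3.67/102.91 = 3.57%.
June: labor force = 99.25 + 4.83 = 104.08; u = 4.83/104.08 = 4.64%.
Change = 4.64% − 3.57% = +1.07 pp.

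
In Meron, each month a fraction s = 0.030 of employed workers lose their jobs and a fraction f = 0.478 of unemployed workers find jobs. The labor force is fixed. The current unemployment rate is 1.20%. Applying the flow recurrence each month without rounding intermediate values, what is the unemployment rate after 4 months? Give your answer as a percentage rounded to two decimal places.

Unemployment rate after four months ≈ 5.63%.

With a fixed labor force, u_{t+1} = u_t + s·(1−u_t) − f·u_t = u_t·(1−s−f) + s.
Here 1−s−f = 0.492 and s = 0.030.
u_1 = 0.012000 × 0.492 + 0.030 = 0.035904.
u_2 = 0.035904 × 0.492 + 0.030 = 0.047665.
u_3 = 0.047665 × 0.492 + 0.030 = 0.053451.
u_4 = 0.053451 × 0.492 + 0.030 = 0.056298.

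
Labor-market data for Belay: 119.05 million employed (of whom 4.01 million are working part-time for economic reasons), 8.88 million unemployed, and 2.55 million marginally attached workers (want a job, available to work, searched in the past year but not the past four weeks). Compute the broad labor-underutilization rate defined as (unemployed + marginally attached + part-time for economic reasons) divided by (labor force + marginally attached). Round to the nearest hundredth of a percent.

Broad underutilization rate ≈ 11.83%.

Labor force = 119.05 + 8.88 = 127.93 million.
Numerator = 8.88 + 2.55 + 4.01 = 15.44 million.
Denominator = 127.93 + 2.55 = 130.48 million.
Broad rate = 15.44 / 130.48 = 11.83%.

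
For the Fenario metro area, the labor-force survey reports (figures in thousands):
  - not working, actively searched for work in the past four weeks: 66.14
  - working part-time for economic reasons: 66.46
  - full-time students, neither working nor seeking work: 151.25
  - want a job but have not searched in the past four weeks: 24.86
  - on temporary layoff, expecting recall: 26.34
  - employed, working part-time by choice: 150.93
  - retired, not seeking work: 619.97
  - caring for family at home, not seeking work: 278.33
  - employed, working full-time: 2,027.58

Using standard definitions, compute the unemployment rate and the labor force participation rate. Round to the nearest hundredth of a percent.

Employed = 66.46 + 150.93 + 2,027.58 = 2,244.97 thousand (anyone who worked, including part-time for economic reasons, counts as employed).
Unemployed = 66.14 + 26.34 = 92.48 thousand (jobless and actively searching, or on temporary layoff).
Labor force = 2,244.97 + 92.48 = 2,337.45 thousand.
Not in labor force = 151.25 + 24.86 + 619.97 + 278.33 = 1,074.41 thousand (those not working and not actively searching are outside the labor force — including those who want a job but have given up searching).
Civilian working-age population = 2,337.45 + 1,074.41 = 3,411.86 thousand.
Unemployment rate = 92.48 / 2,337.45 = 3.96%.
Labor force participation rate = 2,337.45 / 3,411.86 = 68.51%.

Unemployment rate ≈ 3.96%; labor force participation rate ≈ 68.51%.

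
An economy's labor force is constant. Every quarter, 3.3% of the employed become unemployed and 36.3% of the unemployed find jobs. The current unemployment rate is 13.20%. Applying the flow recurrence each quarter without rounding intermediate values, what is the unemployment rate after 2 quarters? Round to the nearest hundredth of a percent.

Unemployment rate after two quarters ≈ 10.11%.

With a fixed labor force, u_{t+1} = u_t + s·(1−u_t) − f·u_t = u_t·(1−s−f) + s.
Here 1−s−f = 0.604 and s = 0.033.
u_1 = 0.132000 × 0.604 + 0.033 = 0.112728.
u_2 = 0.112728 × 0.604 + 0.033 = 0.101088.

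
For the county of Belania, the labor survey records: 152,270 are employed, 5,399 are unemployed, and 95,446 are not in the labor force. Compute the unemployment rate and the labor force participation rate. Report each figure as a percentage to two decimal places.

Unemployment rate ≈ 3.42%; labor force participation rate ≈ 62.29%.

Labor force = employed + unemployed = 152,270 + 5,399 = 157,669.
Working-age population = 157,669 + 95,446 = 253,115.
Unemployment rate = 5,399 / 157,669 = 3.42%.
Labor force participation rate = 157,669 / 253,115 = 62.29%.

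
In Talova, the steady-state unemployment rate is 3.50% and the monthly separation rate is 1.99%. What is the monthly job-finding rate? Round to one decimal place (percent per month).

Job-finding rate ≈ 54.9% per month.

From u* = s/(s+f): f = s·(1−u)/u.
f = 1.99 × (1 − 0.0350) / 0.0350 = 1.9204 / 0.0350 ≈ 54.9% per month.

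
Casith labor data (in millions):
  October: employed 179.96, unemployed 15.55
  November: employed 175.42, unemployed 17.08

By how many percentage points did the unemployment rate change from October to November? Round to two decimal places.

The unemployment rate changed by +0.92 percentage points.

October: labor force = 179.96 + 15.55 = 195.51; u = 15.55/195.51 = 7.95%.
November: labor force = 175.42 + 17.08 = 192.50; u = 17.08/192.50 = 8.87%.
Change = 8.87% − 7.95% = +0.92 pp.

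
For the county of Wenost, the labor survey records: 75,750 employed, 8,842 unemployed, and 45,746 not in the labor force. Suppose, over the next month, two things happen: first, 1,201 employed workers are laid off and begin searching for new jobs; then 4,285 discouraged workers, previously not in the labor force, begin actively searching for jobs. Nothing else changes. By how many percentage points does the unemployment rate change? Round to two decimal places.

Initially, labor force = 75,750 + 8,842 = 84,592, so u = 8,842/84,592 = 10.45%.
After the first change, employed falls and unemployed rises by 1,201; labor force unchanged → E = 74,549, U = 10,043, labor force = 84,592.
After the second change, unemployed and labor force both rise by 4,285 → E = 74,549, U = 14,328, labor force = 88,877.
New unemployment rate = 14,328 / 88,877 = 16.12%.
Change = 16.12% − 10.45% = +5.67 percentage points.

The unemployment rate changes by +5.67 percentage points.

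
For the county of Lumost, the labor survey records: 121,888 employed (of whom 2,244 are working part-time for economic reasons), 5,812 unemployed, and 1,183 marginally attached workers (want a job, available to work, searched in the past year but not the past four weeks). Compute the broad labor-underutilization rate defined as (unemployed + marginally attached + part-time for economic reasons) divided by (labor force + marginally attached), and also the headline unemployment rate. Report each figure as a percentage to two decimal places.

Broad underutilization rate ≈ 7.17%; headline unemployment rate ≈ 4.55%.

Labor force = 121,888 + 5,812 = 127,700.
Numerator = 5,812 + 1,183 + 2,244 = 9,239.
Denominator = 127,700 + 1,183 = 128,883.
Broad rate = 9,239 / 128,883 = 7.17%.
Headline unemployment rate = 5,812 / 127,700 = 4.55%.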